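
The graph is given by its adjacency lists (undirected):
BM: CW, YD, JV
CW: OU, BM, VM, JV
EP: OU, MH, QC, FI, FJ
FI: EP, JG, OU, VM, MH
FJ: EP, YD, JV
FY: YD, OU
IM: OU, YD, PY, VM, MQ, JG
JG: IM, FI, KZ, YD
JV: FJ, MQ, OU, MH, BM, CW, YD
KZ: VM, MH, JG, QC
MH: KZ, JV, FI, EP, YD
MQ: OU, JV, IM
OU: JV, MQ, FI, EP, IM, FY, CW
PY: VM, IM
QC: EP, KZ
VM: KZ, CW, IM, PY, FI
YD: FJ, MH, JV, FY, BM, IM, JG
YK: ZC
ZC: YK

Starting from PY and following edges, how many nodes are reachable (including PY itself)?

BFS from PY visits: PY, VM, IM, KZ, FI, CW, YD, OU, MQ, JG, QC, MH, EP, JV, BM, FY, FJ
Reachable nodes: 17 of 19 total.

17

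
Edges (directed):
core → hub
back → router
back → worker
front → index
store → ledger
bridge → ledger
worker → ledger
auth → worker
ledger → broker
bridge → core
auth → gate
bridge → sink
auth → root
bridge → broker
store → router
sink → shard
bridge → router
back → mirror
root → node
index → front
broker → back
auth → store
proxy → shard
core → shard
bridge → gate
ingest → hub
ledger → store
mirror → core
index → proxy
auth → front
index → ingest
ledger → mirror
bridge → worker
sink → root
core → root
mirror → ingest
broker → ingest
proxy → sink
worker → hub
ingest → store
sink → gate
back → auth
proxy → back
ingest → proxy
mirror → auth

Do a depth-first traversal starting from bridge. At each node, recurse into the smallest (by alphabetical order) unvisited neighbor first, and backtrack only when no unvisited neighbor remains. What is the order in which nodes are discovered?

bridge, broker, back, auth, front, index, ingest, hub, proxy, shard, sink, gate, root, node, store, ledger, mirror, core, router, worker

Visit bridge
bridge → broker
broker → back
back → auth
auth → front
front → index
index → ingest
ingest → hub
ingest → proxy
proxy → shard
proxy → sink
sink → gate
sink → root
root → node
ingest → store
store → ledger
ledger → mirror
mirror → core
store → router
auth → worker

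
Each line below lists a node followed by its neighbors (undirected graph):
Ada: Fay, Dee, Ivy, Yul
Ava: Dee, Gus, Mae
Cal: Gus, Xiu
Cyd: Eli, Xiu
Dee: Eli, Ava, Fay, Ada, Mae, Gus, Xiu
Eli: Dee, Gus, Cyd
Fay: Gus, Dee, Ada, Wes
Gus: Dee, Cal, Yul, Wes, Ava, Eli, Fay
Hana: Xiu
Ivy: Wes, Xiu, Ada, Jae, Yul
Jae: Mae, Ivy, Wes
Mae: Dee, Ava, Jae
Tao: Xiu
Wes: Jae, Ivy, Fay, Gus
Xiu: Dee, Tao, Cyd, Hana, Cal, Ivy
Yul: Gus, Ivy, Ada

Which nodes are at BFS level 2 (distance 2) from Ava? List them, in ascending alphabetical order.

Ada, Cal, Eli, Fay, Jae, Wes, Xiu, Yul

Level 0: Ava
Level 1: Dee, Gus, Mae
Level 2: Ada, Cal, Eli, Fay, Jae, Wes, Xiu, Yul
Level 3: Cyd, Hana, Ivy, Tao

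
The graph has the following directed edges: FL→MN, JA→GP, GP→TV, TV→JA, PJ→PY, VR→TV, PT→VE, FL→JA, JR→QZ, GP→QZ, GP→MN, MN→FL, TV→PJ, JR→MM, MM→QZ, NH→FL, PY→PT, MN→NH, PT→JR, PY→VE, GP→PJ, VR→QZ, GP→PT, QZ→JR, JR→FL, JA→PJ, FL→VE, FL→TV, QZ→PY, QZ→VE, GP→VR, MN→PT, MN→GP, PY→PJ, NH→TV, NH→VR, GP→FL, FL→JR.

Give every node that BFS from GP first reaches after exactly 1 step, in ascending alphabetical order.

FL, MN, PJ, PT, QZ, TV, VR

Level 0: GP
Level 1: FL, MN, PJ, PT, QZ, TV, VR
Level 2: JA, JR, NH, PY, VE
Level 3: MM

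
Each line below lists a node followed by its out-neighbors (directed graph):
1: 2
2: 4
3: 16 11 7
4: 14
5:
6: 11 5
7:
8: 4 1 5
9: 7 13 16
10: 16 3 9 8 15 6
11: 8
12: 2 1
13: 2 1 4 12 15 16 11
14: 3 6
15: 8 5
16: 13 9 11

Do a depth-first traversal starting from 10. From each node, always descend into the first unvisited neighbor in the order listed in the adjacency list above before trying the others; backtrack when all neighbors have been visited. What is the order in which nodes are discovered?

10 16 13 2 4 14 3 11 8 1 5 7 6 12 15 9

Visit 10
10 → 16
16 → 13
13 → 2
2 → 4
4 → 14
14 → 3
3 → 11
11 → 8
8 → 1
8 → 5
3 → 7
14 → 6
13 → 12
13 → 15
16 → 9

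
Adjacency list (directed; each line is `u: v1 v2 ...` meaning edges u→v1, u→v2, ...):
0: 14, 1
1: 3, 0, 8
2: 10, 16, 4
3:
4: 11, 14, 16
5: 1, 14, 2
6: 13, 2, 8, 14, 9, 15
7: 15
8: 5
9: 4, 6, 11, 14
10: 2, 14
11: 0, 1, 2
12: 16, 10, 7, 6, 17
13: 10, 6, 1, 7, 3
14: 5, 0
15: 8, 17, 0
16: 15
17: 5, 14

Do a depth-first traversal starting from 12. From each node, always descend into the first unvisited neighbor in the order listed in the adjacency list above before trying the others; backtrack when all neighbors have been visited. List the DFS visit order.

12 -> 16 -> 15 -> 8 -> 5 -> 1 -> 3 -> 0 -> 14 -> 2 -> 10 -> 4 -> 11 -> 17 -> 7 -> 6 -> 13 -> 9

Visit 12
12 → 16
16 → 15
15 → 8
8 → 5
5 → 1
1 → 3
1 → 0
0 → 14
5 → 2
2 → 10
2 → 4
4 → 11
15 → 17
12 → 7
12 → 6
6 → 13
6 → 9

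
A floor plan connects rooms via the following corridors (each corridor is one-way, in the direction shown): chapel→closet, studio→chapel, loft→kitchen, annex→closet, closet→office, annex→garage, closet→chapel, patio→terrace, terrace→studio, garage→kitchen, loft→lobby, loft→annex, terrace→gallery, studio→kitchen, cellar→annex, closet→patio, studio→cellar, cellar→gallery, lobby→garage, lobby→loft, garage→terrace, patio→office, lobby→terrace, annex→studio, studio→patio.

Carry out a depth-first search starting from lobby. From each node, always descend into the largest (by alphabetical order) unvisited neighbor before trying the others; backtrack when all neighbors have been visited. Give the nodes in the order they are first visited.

Visit lobby
lobby → terrace
terrace → studio
studio → patio
patio → office
studio → kitchen
studio → chapel
chapel → closet
studio → cellar
cellar → gallery
cellar → annex
annex → garage
lobby → loft

lobby → terrace → studio → patio → office → kitchen → chapel → closet → cellar → gallery → annex → garage → loft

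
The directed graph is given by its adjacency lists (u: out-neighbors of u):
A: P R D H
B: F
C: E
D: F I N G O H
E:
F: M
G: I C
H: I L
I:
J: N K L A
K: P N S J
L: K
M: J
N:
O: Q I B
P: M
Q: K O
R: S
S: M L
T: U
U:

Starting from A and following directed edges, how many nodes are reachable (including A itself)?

19

BFS from A visits: A, P, R, D, H, M, S, F, I, N, G, O, L, J, C, Q, B, K, E
Reachable nodes: 19 of 21 total.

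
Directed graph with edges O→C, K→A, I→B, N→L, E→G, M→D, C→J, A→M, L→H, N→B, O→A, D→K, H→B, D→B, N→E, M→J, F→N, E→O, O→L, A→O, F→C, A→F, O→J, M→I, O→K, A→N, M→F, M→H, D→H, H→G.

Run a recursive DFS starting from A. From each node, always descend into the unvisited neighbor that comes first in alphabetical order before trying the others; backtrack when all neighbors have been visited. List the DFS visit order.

A, F, C, J, N, B, E, G, O, K, L, H, M, D, I

Visit A
A → F
F → C
C → J
F → N
N → B
N → E
E → G
E → O
O → K
O → L
L → H
A → M
M → D
M → I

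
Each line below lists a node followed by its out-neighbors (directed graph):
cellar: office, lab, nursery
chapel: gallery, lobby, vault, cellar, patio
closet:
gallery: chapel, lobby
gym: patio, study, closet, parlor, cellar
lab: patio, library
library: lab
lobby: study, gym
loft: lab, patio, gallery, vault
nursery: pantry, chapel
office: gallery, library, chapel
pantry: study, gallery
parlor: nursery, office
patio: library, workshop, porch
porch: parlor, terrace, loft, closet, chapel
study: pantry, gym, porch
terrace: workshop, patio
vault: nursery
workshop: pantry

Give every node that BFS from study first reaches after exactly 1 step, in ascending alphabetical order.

Level 0: study
Level 1: gym, pantry, porch
Level 2: cellar, chapel, closet, gallery, loft, parlor, patio, terrace
Level 3: lab, library, lobby, nursery, office, vault, workshop

gym, pantry, porch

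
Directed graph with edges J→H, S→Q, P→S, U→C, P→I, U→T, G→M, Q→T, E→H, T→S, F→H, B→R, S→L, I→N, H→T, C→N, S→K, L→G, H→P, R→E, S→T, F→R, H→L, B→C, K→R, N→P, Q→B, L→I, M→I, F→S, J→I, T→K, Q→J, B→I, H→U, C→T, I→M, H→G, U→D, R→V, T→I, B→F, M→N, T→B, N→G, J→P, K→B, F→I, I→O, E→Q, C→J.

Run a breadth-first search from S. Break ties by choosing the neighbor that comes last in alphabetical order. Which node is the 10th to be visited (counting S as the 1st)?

R

Visit S; enqueue T, Q, L, K → queue [T, Q, L, K]
Visit T; enqueue I, B → queue [Q, L, K, I, B]
Visit Q; enqueue J → queue [L, K, I, B, J]
Visit L; enqueue G → queue [K, I, B, J, G]
Visit K; enqueue R → queue [I, B, J, G, R]
Visit I; enqueue O, N, M → queue [B, J, G, R, O, N, M]
Visit B; enqueue F, C → queue [J, G, R, O, N, M, F, C]
Visit J; enqueue P, H → queue [G, R, O, N, M, F, C, P, H]
Visit G → queue [R, O, N, M, F, C, P, H]
Visit R; enqueue V, E → queue [O, N, M, F, C, P, H, V, E]
Visit O → queue [N, M, F, C, P, H, V, E]
Visit N → queue [M, F, C, P, H, V, E]
Visit M → queue [F, C, P, H, V, E]
Visit F → queue [C, P, H, V, E]
Visit C → queue [P, H, V, E]
Visit P → queue [H, V, E]
Visit H; enqueue U → queue [V, E, U]
Visit V → queue [E, U]
Visit E → queue [U]
Visit U; enqueue D → queue [D]
Visit D → queue []

Visit order: S, T, Q, L, K, I, B, J, G, R, O, N, M, F, C, P, H, V, E, U, D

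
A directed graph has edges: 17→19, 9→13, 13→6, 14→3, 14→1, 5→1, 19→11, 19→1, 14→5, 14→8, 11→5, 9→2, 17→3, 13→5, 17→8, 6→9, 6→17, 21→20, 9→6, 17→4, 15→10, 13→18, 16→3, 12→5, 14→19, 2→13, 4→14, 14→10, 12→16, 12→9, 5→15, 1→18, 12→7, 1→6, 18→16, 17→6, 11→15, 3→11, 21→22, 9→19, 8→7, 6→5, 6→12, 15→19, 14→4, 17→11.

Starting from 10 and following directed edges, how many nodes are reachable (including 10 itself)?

1

BFS from 10 visits: 10
Reachable nodes: 1 of 22 total.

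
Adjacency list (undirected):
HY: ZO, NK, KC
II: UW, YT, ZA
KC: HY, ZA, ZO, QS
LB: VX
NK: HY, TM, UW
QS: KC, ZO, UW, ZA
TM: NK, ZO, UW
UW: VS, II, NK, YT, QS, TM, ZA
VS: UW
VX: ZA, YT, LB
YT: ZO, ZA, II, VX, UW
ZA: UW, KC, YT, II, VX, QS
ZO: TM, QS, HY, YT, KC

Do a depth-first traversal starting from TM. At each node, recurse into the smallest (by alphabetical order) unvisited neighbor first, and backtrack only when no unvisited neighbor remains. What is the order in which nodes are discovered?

Visit TM
TM → NK
NK → HY
HY → KC
KC → QS
QS → UW
UW → II
II → YT
YT → VX
VX → LB
VX → ZA
YT → ZO
UW → VS

TM, NK, HY, KC, QS, UW, II, YT, VX, LB, ZA, ZO, VS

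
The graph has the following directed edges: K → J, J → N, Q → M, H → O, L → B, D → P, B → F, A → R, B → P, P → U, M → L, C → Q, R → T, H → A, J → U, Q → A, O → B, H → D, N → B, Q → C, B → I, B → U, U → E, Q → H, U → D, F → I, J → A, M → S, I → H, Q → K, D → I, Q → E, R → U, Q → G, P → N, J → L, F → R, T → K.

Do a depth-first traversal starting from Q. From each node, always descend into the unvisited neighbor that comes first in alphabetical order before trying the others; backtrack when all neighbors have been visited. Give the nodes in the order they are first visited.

Q -> A -> R -> T -> K -> J -> L -> B -> F -> I -> H -> D -> P -> N -> U -> E -> O -> C -> G -> M -> S

Visit Q
Q → A
A → R
R → T
T → K
K → J
J → L
L → B
B → F
F → I
I → H
H → D
D → P
P → N
P → U
U → E
H → O
Q → C
Q → G
Q → M
M → S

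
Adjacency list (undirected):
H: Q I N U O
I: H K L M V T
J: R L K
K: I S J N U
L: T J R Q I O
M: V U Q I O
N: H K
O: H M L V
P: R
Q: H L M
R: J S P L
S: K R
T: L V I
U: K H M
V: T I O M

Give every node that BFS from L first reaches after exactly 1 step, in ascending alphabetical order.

I, J, O, Q, R, T

Level 0: L
Level 1: I, J, O, Q, R, T
Level 2: H, K, M, P, S, V
Level 3: N, U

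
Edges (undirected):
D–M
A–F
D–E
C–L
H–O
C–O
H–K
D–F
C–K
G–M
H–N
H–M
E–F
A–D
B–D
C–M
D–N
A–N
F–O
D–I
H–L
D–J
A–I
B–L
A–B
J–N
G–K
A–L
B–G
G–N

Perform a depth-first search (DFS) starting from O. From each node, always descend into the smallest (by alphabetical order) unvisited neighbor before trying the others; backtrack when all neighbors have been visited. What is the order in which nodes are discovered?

Visit O
O → C
C → K
K → G
G → B
B → A
A → D
D → E
E → F
D → I
D → J
J → N
N → H
H → L
H → M

O -> C -> K -> G -> B -> A -> D -> E -> F -> I -> J -> N -> H -> L -> M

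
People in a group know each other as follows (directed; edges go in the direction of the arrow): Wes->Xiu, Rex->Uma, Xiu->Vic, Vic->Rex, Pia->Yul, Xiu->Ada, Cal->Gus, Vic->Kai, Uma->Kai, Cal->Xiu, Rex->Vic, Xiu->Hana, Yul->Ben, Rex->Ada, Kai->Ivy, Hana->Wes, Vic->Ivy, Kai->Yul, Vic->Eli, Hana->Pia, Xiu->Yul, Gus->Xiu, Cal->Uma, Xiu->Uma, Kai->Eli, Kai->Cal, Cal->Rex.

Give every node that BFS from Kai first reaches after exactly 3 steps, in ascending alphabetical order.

Level 0: Kai
Level 1: Cal, Eli, Ivy, Yul
Level 2: Ben, Gus, Rex, Uma, Xiu
Level 3: Ada, Hana, Vic
Level 4: Pia, Wes

Ada, Hana, Vic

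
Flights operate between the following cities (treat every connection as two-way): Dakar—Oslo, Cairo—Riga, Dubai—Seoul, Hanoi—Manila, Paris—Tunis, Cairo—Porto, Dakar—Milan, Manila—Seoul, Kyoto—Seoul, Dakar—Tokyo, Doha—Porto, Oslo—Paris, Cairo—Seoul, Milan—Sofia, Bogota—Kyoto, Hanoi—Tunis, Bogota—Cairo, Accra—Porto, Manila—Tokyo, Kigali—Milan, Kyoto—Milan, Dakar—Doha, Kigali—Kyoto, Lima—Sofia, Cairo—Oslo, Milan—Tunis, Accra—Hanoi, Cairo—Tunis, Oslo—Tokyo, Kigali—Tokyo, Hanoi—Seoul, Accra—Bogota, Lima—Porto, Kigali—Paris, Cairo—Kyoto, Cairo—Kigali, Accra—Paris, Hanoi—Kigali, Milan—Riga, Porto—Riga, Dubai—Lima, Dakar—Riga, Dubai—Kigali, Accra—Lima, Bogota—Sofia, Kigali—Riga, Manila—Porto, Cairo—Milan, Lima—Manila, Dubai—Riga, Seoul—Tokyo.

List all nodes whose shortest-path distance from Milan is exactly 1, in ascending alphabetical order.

Cairo, Dakar, Kigali, Kyoto, Riga, Sofia, Tunis

Level 0: Milan
Level 1: Cairo, Dakar, Kigali, Kyoto, Riga, Sofia, Tunis
Level 2: Bogota, Doha, Dubai, Hanoi, Lima, Oslo, Paris, Porto, Seoul, Tokyo
Level 3: Accra, Manila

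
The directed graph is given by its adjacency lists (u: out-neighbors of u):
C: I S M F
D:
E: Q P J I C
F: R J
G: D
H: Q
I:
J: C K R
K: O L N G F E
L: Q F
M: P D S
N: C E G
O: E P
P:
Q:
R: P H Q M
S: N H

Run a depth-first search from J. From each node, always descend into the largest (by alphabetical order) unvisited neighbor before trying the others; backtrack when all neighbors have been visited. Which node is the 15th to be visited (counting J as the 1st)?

Visit J
J → R
R → Q
R → P
R → M
M → S
S → N
N → G
G → D
N → E
E → I
E → C
C → F
S → H
J → K
K → O
K → L

Visit order: J, R, Q, P, M, S, N, G, D, E, I, C, F, H, K, O, L

K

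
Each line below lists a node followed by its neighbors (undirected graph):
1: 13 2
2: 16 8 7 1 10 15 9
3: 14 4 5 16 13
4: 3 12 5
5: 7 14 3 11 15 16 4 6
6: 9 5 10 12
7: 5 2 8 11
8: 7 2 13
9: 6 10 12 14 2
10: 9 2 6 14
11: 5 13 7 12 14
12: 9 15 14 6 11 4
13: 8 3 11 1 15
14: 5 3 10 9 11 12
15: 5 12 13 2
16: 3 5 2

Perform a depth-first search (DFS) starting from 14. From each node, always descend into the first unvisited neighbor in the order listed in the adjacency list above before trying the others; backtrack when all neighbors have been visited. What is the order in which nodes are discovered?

14, 5, 7, 2, 16, 3, 4, 12, 9, 6, 10, 15, 13, 8, 11, 1

Visit 14
14 → 5
5 → 7
7 → 2
2 → 16
16 → 3
3 → 4
4 → 12
12 → 9
9 → 6
6 → 10
12 → 15
15 → 13
13 → 8
13 → 11
13 → 1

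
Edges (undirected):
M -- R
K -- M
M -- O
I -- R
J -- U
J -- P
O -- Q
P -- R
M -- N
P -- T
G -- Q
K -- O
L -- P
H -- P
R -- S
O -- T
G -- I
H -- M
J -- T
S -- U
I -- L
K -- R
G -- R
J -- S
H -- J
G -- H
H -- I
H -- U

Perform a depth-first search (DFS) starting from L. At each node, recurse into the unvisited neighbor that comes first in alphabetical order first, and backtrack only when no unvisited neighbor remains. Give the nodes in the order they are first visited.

L, I, G, H, J, P, R, K, M, N, O, Q, T, S, U

Visit L
L → I
I → G
G → H
H → J
J → P
P → R
R → K
K → M
M → N
M → O
O → Q
O → T
R → S
S → U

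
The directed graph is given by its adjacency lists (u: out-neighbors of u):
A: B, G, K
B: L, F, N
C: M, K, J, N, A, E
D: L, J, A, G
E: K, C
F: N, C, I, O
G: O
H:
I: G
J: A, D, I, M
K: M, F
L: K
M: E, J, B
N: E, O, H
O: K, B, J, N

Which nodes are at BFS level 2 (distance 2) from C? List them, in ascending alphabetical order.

B, D, F, G, H, I, O

Level 0: C
Level 1: A, E, J, K, M, N
Level 2: B, D, F, G, H, I, O
Level 3: L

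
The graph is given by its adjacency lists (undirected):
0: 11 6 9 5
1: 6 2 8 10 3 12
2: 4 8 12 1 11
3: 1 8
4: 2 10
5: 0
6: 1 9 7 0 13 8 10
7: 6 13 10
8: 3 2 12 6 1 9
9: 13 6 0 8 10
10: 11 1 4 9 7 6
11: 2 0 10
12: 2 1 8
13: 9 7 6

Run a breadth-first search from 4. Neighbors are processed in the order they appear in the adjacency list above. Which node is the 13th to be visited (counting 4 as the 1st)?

13

Visit 4; enqueue 2, 10 → queue [2, 10]
Visit 2; enqueue 8, 12, 1, 11 → queue [10, 8, 12, 1, 11]
Visit 10; enqueue 9, 7, 6 → queue [8, 12, 1, 11, 9, 7, 6]
Visit 8; enqueue 3 → queue [12, 1, 11, 9, 7, 6, 3]
Visit 12 → queue [1, 11, 9, 7, 6, 3]
Visit 1 → queue [11, 9, 7, 6, 3]
Visit 11; enqueue 0 → queue [9, 7, 6, 3, 0]
Visit 9; enqueue 13 → queue [7, 6, 3, 0, 13]
Visit 7 → queue [6, 3, 0, 13]
Visit 6 → queue [3, 0, 13]
Visit 3 → queue [0, 13]
Visit 0; enqueue 5 → queue [13, 5]
Visit 13 → queue [5]
Visit 5 → queue []

Visit order: 4, 2, 10, 8, 12, 1, 11, 9, 7, 6, 3, 0, 13, 5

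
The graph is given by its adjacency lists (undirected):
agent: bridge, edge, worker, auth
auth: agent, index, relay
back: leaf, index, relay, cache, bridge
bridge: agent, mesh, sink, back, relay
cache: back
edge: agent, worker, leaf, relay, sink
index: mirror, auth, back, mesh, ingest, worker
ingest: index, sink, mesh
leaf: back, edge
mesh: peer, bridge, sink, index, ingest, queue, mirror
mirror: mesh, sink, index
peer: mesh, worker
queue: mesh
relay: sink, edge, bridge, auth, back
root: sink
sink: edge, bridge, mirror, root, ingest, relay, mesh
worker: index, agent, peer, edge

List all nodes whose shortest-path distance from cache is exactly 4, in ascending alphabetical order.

peer, queue, root

Level 0: cache
Level 1: back
Level 2: bridge, index, leaf, relay
Level 3: agent, auth, edge, ingest, mesh, mirror, sink, worker
Level 4: peer, queue, root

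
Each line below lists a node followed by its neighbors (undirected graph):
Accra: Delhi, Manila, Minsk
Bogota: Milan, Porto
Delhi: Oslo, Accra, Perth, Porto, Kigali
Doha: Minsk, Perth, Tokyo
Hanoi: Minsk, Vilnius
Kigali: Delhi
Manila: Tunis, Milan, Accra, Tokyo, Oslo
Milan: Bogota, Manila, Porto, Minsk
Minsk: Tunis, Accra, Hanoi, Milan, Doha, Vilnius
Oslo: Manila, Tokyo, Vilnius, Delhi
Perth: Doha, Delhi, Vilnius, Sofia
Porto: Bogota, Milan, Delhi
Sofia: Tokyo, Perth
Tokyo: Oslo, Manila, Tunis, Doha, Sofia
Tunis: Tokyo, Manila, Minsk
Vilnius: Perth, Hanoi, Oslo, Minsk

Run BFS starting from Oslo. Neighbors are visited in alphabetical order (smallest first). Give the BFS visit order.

Oslo -> Delhi -> Manila -> Tokyo -> Vilnius -> Accra -> Kigali -> Perth -> Porto -> Milan -> Tunis -> Doha -> Sofia -> Hanoi -> Minsk -> Bogota

Visit Oslo; enqueue Delhi, Manila, Tokyo, Vilnius → queue [Delhi, Manila, Tokyo, Vilnius]
Visit Delhi; enqueue Accra, Kigali, Perth, Porto → queue [Manila, Tokyo, Vilnius, Accra, Kigali, Perth, Porto]
Visit Manila; enqueue Milan, Tunis → queue [Tokyo, Vilnius, Accra, Kigali, Perth, Porto, Milan, Tunis]
Visit Tokyo; enqueue Doha, Sofia → queue [Vilnius, Accra, Kigali, Perth, Porto, Milan, Tunis, Doha, Sofia]
Visit Vilnius; enqueue Hanoi, Minsk → queue [Accra, Kigali, Perth, Porto, Milan, Tunis, Doha, Sofia, Hanoi, Minsk]
Visit Accra → queue [Kigali, Perth, Porto, Milan, Tunis, Doha, Sofia, Hanoi, Minsk]
Visit Kigali → queue [Perth, Porto, Milan, Tunis, Doha, Sofia, Hanoi, Minsk]
Visit Perth → queue [Porto, Milan, Tunis, Doha, Sofia, Hanoi, Minsk]
Visit Porto; enqueue Bogota → queue [Milan, Tunis, Doha, Sofia, Hanoi, Minsk, Bogota]
Visit Milan → queue [Tunis, Doha, Sofia, Hanoi, Minsk, Bogota]
Visit Tunis → queue [Doha, Sofia, Hanoi, Minsk, Bogota]
Visit Doha → queue [Sofia, Hanoi, Minsk, Bogota]
Visit Sofia → queue [Hanoi, Minsk, Bogota]
Visit Hanoi → queue [Minsk, Bogota]
Visit Minsk → queue [Bogota]
Visit Bogota → queue []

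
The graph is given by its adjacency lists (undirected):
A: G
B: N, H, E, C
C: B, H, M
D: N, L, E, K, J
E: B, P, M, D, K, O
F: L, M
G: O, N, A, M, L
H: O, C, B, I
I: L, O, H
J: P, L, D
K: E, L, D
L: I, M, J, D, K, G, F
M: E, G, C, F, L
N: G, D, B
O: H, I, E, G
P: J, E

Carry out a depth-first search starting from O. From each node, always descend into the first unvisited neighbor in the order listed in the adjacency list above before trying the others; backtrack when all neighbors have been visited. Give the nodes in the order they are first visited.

Visit O
O → H
H → C
C → B
B → N
N → G
G → A
G → M
M → E
E → P
P → J
J → L
L → I
L → D
D → K
L → F

O, H, C, B, N, G, A, M, E, P, J, L, I, D, K, F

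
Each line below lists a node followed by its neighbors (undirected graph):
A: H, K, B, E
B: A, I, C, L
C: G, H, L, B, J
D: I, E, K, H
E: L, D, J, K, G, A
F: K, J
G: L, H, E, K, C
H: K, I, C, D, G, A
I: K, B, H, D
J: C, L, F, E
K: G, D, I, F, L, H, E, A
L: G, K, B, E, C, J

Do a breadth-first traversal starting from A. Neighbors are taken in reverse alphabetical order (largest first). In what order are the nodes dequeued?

Visit A; enqueue K, H, E, B → queue [K, H, E, B]
Visit K; enqueue L, I, G, F, D → queue [H, E, B, L, I, G, F, D]
Visit H; enqueue C → queue [E, B, L, I, G, F, D, C]
Visit E; enqueue J → queue [B, L, I, G, F, D, C, J]
Visit B → queue [L, I, G, F, D, C, J]
Visit L → queue [I, G, F, D, C, J]
Visit I → queue [G, F, D, C, J]
Visit G → queue [F, D, C, J]
Visit F → queue [D, C, J]
Visit D → queue [C, J]
Visit C → queue [J]
Visit J → queue []

A K H E B L I G F D C J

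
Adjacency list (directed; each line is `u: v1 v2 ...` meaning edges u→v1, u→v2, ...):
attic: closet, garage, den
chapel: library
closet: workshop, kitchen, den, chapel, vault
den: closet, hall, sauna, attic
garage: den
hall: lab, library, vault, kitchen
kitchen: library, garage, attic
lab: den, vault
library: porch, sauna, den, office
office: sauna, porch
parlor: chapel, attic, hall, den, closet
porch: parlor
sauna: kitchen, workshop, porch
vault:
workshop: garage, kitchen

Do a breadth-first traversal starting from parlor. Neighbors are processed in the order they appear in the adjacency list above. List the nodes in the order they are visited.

Visit parlor; enqueue chapel, attic, hall, den, closet → queue [chapel, attic, hall, den, closet]
Visit chapel; enqueue library → queue [attic, hall, den, closet, library]
Visit attic; enqueue garage → queue [hall, den, closet, library, garage]
Visit hall; enqueue lab, vault, kitchen → queue [den, closet, library, garage, lab, vault, kitchen]
Visit den; enqueue sauna → queue [closet, library, garage, lab, vault, kitchen, sauna]
Visit closet; enqueue workshop → queue [library, garage, lab, vault, kitchen, sauna, workshop]
Visit library; enqueue porch, office → queue [garage, lab, vault, kitchen, sauna, workshop, porch, office]
Visit garage → queue [lab, vault, kitchen, sauna, workshop, porch, office]
Visit lab → queue [vault, kitchen, sauna, workshop, porch, office]
Visit vault → queue [kitchen, sauna, workshop, porch, office]
Visit kitchen → queue [sauna, workshop, porch, office]
Visit sauna → queue [workshop, porch, office]
Visit workshop → queue [porch, office]
Visit porch → queue [office]
Visit office → queue []

parlor → chapel → attic → hall → den → closet → library → garage → lab → vault → kitchen → sauna → workshop → porch → office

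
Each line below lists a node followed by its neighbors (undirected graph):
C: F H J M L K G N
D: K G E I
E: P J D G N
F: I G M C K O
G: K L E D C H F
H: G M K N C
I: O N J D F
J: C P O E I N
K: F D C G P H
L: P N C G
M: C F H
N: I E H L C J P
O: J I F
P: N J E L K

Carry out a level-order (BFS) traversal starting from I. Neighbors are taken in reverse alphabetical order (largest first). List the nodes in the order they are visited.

I → O → N → J → F → D → P → L → H → E → C → M → K → G

Visit I; enqueue O, N, J, F, D → queue [O, N, J, F, D]
Visit O → queue [N, J, F, D]
Visit N; enqueue P, L, H, E, C → queue [J, F, D, P, L, H, E, C]
Visit J → queue [F, D, P, L, H, E, C]
Visit F; enqueue M, K, G → queue [D, P, L, H, E, C, M, K, G]
Visit D → queue [P, L, H, E, C, M, K, G]
Visit P → queue [L, H, E, C, M, K, G]
Visit L → queue [H, E, C, M, K, G]
Visit H → queue [E, C, M, K, G]
Visit E → queue [C, M, K, G]
Visit C → queue [M, K, G]
Visit M → queue [K, G]
Visit K → queue [G]
Visit G → queue []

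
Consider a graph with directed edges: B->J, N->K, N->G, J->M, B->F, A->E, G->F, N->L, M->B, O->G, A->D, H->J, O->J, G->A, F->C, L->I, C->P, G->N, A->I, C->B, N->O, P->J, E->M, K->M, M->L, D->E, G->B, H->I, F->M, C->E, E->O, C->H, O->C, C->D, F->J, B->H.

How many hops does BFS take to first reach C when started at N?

Level 0: N
Level 1: G, K, L, O
Level 2: A, B, C, F, I, J, M
Level 3: D, E, H, P
C first appears at level 2.

2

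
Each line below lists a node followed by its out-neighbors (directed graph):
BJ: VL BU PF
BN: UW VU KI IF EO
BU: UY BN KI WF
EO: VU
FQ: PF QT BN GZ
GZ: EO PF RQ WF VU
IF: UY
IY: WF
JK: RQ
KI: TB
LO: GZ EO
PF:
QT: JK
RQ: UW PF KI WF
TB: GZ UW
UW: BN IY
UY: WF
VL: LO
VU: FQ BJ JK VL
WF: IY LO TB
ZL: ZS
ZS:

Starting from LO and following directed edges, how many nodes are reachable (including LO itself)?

20

BFS from LO visits: LO, GZ, EO, WF, VU, RQ, PF, TB, IY, VL, JK, FQ, BJ, UW, KI, QT, BN, BU, IF, UY
Reachable nodes: 20 of 22 total.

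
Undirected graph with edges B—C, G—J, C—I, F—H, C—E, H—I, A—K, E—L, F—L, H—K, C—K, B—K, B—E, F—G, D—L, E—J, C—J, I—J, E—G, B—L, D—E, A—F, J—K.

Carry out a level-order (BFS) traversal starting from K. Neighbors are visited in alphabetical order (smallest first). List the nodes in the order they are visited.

Visit K; enqueue A, B, C, H, J → queue [A, B, C, H, J]
Visit A; enqueue F → queue [B, C, H, J, F]
Visit B; enqueue E, L → queue [C, H, J, F, E, L]
Visit C; enqueue I → queue [H, J, F, E, L, I]
Visit H → queue [J, F, E, L, I]
Visit J; enqueue G → queue [F, E, L, I, G]
Visit F → queue [E, L, I, G]
Visit E; enqueue D → queue [L, I, G, D]
Visit L → queue [I, G, D]
Visit I → queue [G, D]
Visit G → queue [D]
Visit D → queue []

K -> A -> B -> C -> H -> J -> F -> E -> L -> I -> G -> D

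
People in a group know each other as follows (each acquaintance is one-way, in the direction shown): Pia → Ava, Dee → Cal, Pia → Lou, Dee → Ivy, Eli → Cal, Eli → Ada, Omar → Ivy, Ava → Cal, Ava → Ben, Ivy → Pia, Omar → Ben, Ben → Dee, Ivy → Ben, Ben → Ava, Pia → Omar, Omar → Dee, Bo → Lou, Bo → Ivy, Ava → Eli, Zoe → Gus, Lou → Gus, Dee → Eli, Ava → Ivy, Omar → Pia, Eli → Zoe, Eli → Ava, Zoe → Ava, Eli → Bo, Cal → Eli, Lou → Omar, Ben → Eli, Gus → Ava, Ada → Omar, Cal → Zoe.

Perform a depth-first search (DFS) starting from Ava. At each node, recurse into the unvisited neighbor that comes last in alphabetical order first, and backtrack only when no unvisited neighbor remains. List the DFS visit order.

Visit Ava
Ava → Ivy
Ivy → Pia
Pia → Omar
Omar → Dee
Dee → Eli
Eli → Zoe
Zoe → Gus
Eli → Cal
Eli → Bo
Bo → Lou
Eli → Ada
Omar → Ben

Ava Ivy Pia Omar Dee Eli Zoe Gus Cal Bo Lou Ada Ben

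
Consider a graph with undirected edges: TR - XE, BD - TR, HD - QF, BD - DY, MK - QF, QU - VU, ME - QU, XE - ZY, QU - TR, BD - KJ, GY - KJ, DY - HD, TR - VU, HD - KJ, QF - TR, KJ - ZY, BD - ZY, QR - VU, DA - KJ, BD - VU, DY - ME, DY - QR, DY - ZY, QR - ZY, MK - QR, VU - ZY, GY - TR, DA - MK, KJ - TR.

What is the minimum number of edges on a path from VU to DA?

Level 0: VU
Level 1: BD, QR, QU, TR, ZY
Level 2: DY, GY, KJ, ME, MK, QF, XE
Level 3: DA, HD
DA first appears at level 3.

3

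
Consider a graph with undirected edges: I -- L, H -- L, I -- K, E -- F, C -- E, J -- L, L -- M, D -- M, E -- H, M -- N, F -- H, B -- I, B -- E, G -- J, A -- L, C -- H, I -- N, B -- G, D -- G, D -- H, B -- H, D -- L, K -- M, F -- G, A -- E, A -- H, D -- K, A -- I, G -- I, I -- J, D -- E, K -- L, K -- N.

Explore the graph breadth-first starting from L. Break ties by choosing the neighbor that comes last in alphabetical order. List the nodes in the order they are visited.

Visit L; enqueue M, K, J, I, H, D, A → queue [M, K, J, I, H, D, A]
Visit M; enqueue N → queue [K, J, I, H, D, A, N]
Visit K → queue [J, I, H, D, A, N]
Visit J; enqueue G → queue [I, H, D, A, N, G]
Visit I; enqueue B → queue [H, D, A, N, G, B]
Visit H; enqueue F, E, C → queue [D, A, N, G, B, F, E, C]
Visit D → queue [A, N, G, B, F, E, C]
Visit A → queue [N, G, B, F, E, C]
Visit N → queue [G, B, F, E, C]
Visit G → queue [B, F, E, C]
Visit B → queue [F, E, C]
Visit F → queue [E, C]
Visit E → queue [C]
Visit C → queue []

L M K J I H D A N G B F E C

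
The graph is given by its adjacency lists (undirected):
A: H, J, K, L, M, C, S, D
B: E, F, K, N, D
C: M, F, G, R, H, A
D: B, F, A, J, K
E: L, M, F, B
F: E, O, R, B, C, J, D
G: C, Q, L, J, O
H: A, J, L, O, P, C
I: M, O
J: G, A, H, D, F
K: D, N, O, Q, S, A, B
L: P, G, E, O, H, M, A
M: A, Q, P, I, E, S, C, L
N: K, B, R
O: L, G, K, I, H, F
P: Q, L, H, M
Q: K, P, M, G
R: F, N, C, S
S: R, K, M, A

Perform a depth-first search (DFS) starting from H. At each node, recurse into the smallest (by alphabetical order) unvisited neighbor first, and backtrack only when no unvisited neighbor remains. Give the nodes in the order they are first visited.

H, A, C, F, B, D, J, G, L, E, M, I, O, K, N, R, S, Q, P

Visit H
H → A
A → C
C → F
F → B
B → D
D → J
J → G
G → L
L → E
E → M
M → I
I → O
O → K
K → N
N → R
R → S
K → Q
Q → P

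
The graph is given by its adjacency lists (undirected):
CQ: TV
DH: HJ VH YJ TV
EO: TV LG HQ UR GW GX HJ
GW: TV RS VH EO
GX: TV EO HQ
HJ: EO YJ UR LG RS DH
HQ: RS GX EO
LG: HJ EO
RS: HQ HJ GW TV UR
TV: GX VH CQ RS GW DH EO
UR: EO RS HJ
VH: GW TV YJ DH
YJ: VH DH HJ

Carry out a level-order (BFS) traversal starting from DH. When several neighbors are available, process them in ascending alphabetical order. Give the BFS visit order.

Visit DH; enqueue HJ, TV, VH, YJ → queue [HJ, TV, VH, YJ]
Visit HJ; enqueue EO, LG, RS, UR → queue [TV, VH, YJ, EO, LG, RS, UR]
Visit TV; enqueue CQ, GW, GX → queue [VH, YJ, EO, LG, RS, UR, CQ, GW, GX]
Visit VH → queue [YJ, EO, LG, RS, UR, CQ, GW, GX]
Visit YJ → queue [EO, LG, RS, UR, CQ, GW, GX]
Visit EO; enqueue HQ → queue [LG, RS, UR, CQ, GW, GX, HQ]
Visit LG → queue [RS, UR, CQ, GW, GX, HQ]
Visit RS → queue [UR, CQ, GW, GX, HQ]
Visit UR → queue [CQ, GW, GX, HQ]
Visit CQ → queue [GW, GX, HQ]
Visit GW → queue [GX, HQ]
Visit GX → queue [HQ]
Visit HQ → queue []

DH, HJ, TV, VH, YJ, EO, LG, RS, UR, CQ, GW, GX, HQ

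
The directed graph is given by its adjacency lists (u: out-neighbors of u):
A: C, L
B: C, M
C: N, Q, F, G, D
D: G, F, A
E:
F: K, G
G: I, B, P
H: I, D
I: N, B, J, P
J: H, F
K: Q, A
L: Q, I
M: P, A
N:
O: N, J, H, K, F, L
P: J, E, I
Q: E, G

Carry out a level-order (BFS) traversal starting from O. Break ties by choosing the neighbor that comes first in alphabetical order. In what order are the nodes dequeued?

Visit O; enqueue F, H, J, K, L, N → queue [F, H, J, K, L, N]
Visit F; enqueue G → queue [H, J, K, L, N, G]
Visit H; enqueue D, I → queue [J, K, L, N, G, D, I]
Visit J → queue [K, L, N, G, D, I]
Visit K; enqueue A, Q → queue [L, N, G, D, I, A, Q]
Visit L → queue [N, G, D, I, A, Q]
Visit N → queue [G, D, I, A, Q]
Visit G; enqueue B, P → queue [D, I, A, Q, B, P]
Visit D → queue [I, A, Q, B, P]
Visit I → queue [A, Q, B, P]
Visit A; enqueue C → queue [Q, B, P, C]
Visit Q; enqueue E → queue [B, P, C, E]
Visit B; enqueue M → queue [P, C, E, M]
Visit P → queue [C, E, M]
Visit C → queue [E, M]
Visit E → queue [M]
Visit M → queue []

O → F → H → J → K → L → N → G → D → I → A → Q → B → P → C → E → M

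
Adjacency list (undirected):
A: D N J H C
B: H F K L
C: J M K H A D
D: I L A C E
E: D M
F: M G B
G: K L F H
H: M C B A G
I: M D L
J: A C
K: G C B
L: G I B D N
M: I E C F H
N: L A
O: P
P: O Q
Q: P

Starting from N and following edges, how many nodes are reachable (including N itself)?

14

BFS from N visits: N, L, A, I, G, D, B, J, H, C, M, K, F, E
Reachable nodes: 14 of 17 total.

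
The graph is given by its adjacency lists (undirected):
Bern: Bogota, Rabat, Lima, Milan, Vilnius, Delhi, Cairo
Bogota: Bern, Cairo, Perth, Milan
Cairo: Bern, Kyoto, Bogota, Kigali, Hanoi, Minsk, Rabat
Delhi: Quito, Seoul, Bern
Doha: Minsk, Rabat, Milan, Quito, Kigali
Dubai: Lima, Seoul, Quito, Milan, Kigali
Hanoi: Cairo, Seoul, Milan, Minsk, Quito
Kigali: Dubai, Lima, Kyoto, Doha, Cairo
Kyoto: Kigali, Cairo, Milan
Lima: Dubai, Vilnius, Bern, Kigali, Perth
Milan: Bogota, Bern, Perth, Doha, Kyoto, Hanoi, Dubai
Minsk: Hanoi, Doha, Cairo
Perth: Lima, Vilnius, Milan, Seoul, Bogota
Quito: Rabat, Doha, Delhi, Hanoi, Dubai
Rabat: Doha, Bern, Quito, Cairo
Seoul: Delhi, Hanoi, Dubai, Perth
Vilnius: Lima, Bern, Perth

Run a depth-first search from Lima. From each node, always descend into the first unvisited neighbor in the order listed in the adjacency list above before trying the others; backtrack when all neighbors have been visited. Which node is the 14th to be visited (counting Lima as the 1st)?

Vilnius

Visit Lima
Lima → Dubai
Dubai → Seoul
Seoul → Delhi
Delhi → Quito
Quito → Rabat
Rabat → Doha
Doha → Minsk
Minsk → Hanoi
Hanoi → Cairo
Cairo → Bern
Bern → Bogota
Bogota → Perth
Perth → Vilnius
Perth → Milan
Milan → Kyoto
Kyoto → Kigali

Visit order: Lima, Dubai, Seoul, Delhi, Quito, Rabat, Doha, Minsk, Hanoi, Cairo, Bern, Bogota, Perth, Vilnius, Milan, Kyoto, Kigali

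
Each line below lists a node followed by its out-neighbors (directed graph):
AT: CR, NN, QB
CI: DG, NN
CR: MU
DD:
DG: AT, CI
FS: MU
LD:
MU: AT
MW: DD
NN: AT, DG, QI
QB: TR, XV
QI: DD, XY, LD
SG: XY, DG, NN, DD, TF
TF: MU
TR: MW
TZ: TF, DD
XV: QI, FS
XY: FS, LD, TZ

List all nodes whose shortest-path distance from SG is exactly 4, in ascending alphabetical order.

TR, XV

Level 0: SG
Level 1: DD, DG, NN, TF, XY
Level 2: AT, CI, FS, LD, MU, QI, TZ
Level 3: CR, QB
Level 4: TR, XV
Level 5: MW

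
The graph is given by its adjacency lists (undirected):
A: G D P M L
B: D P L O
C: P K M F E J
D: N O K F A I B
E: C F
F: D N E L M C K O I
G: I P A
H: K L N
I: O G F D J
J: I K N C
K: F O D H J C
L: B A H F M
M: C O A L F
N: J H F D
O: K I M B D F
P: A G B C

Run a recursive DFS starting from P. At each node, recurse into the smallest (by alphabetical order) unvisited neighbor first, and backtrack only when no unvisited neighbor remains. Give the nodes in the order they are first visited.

P → A → D → B → L → F → C → E → J → I → G → O → K → H → N → M

Visit P
P → A
A → D
D → B
B → L
L → F
F → C
C → E
C → J
J → I
I → G
I → O
O → K
K → H
H → N
O → M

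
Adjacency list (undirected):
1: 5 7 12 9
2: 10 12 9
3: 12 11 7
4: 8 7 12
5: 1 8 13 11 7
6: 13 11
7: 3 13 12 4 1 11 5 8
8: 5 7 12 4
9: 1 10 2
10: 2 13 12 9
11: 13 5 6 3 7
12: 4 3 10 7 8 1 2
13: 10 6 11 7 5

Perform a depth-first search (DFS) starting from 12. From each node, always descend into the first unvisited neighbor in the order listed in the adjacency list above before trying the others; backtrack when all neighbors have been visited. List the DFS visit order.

12, 4, 8, 5, 1, 7, 3, 11, 13, 10, 2, 9, 6

Visit 12
12 → 4
4 → 8
8 → 5
5 → 1
1 → 7
7 → 3
3 → 11
11 → 13
13 → 10
10 → 2
2 → 9
13 → 6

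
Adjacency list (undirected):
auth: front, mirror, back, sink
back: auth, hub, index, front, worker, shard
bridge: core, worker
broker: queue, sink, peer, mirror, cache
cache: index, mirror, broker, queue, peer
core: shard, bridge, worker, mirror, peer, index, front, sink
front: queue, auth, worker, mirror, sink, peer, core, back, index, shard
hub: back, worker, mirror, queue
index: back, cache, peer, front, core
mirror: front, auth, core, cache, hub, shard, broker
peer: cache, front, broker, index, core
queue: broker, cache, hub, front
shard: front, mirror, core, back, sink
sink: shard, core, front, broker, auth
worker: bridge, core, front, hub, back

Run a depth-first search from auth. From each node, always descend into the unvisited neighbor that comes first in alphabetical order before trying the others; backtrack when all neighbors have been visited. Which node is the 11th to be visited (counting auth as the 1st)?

index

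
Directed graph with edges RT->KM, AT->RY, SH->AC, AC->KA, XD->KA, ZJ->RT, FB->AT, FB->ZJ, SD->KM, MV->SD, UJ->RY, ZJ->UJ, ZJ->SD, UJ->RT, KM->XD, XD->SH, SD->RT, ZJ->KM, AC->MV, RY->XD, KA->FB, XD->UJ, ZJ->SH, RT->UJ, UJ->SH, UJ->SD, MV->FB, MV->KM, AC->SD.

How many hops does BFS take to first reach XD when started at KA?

Level 0: KA
Level 1: FB
Level 2: AT, ZJ
Level 3: KM, RT, RY, SD, SH, UJ
Level 4: AC, XD
Level 5: MV
XD first appears at level 4.

4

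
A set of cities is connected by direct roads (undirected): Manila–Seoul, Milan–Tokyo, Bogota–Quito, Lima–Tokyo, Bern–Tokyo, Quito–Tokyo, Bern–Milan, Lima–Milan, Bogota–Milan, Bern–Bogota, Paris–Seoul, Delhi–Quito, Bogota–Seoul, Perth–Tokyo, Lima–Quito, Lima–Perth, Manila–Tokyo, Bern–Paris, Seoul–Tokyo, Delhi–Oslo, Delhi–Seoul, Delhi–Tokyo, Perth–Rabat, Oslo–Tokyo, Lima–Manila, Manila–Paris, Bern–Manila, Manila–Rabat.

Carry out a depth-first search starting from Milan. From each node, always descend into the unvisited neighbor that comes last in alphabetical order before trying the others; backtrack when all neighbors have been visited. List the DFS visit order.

Visit Milan
Milan → Tokyo
Tokyo → Seoul
Seoul → Paris
Paris → Manila
Manila → Rabat
Rabat → Perth
Perth → Lima
Lima → Quito
Quito → Delhi
Delhi → Oslo
Quito → Bogota
Bogota → Bern

Milan → Tokyo → Seoul → Paris → Manila → Rabat → Perth → Lima → Quito → Delhi → Oslo → Bogota → Bern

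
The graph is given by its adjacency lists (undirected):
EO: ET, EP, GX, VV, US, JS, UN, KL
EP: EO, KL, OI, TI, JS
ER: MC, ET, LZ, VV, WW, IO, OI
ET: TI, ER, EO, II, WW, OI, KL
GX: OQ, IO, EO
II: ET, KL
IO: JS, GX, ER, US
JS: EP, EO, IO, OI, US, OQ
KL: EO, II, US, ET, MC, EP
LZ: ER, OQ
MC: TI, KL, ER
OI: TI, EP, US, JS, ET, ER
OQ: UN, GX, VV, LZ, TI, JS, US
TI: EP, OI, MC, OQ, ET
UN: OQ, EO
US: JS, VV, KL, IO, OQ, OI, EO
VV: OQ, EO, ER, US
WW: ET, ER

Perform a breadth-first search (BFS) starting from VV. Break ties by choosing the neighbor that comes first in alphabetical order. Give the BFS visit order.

VV, EO, ER, OQ, US, EP, ET, GX, JS, KL, UN, IO, LZ, MC, OI, WW, TI, II

Visit VV; enqueue EO, ER, OQ, US → queue [EO, ER, OQ, US]
Visit EO; enqueue EP, ET, GX, JS, KL, UN → queue [ER, OQ, US, EP, ET, GX, JS, KL, UN]
Visit ER; enqueue IO, LZ, MC, OI, WW → queue [OQ, US, EP, ET, GX, JS, KL, UN, IO, LZ, MC, OI, WW]
Visit OQ; enqueue TI → queue [US, EP, ET, GX, JS, KL, UN, IO, LZ, MC, OI, WW, TI]
Visit US → queue [EP, ET, GX, JS, KL, UN, IO, LZ, MC, OI, WW, TI]
Visit EP → queue [ET, GX, JS, KL, UN, IO, LZ, MC, OI, WW, TI]
Visit ET; enqueue II → queue [GX, JS, KL, UN, IO, LZ, MC, OI, WW, TI, II]
Visit GX → queue [JS, KL, UN, IO, LZ, MC, OI, WW, TI, II]
Visit JS → queue [KL, UN, IO, LZ, MC, OI, WW, TI, II]
Visit KL → queue [UN, IO, LZ, MC, OI, WW, TI, II]
Visit UN → queue [IO, LZ, MC, OI, WW, TI, II]
Visit IO → queue [LZ, MC, OI, WW, TI, II]
Visit LZ → queue [MC, OI, WW, TI, II]
Visit MC → queue [OI, WW, TI, II]
Visit OI → queue [WW, TI, II]
Visit WW → queue [TI, II]
Visit TI → queue [II]
Visit II → queue []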